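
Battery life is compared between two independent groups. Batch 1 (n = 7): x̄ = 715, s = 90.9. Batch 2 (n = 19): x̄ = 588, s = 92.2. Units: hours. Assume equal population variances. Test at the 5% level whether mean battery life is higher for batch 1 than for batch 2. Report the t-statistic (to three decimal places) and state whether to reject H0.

t = 3.126; reject H0

Let group 1 = batch 1, group 2 = batch 2. H0: μ_1 = μ_2; H1: μ_1 > μ_2 (two-sample pooled-variance t-test, right-tailed).
s_p² = [(7−1)·90.9² + (19−1)·92.2²]/(7+19−2) = 8441.33
t = (715 − 588)/√[8441.33·(1/7 + 1/19)] = 3.126
df = n₁ + n₂ − 2 = 24
p-value = P(T ≥ 3.126) ≈ 0.0023
Since p ≈ 0.0023 < α = 0.05, reject H0; the data support H1.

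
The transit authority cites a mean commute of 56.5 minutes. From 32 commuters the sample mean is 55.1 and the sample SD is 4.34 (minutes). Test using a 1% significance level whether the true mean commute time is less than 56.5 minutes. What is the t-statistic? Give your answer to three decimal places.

H0: μ = 56.5; H1: μ < 56.5 (one-sample t-test, left-tailed).
t = (x̄ − μ₀)/(s/√n) = (55.1 − 56.5)/(4.34/√32) = -1.825
df = n − 1 = 31
p-value = P(T ≤ -1.825) ≈ 0.0388
Since p ≈ 0.0388 > α = 0.01, fail to reject H0; the evidence is not statistically significant.

-1.825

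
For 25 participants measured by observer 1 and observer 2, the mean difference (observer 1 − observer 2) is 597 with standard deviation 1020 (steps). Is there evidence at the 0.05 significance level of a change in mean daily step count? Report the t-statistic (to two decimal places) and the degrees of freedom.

t = 2.93, df = 24

H0: μ_d = 0; H1: μ_d ≠ 0 (paired t-test on the differences, two-sided).
t = d̄/(s_d/√n) = 597/(1020/√25) = 2.93
df = n − 1 = 24
Two-sided p-value ≈ 0.0074
Since p ≈ 0.0074 < α = 0.05, reject H0; the data support H1.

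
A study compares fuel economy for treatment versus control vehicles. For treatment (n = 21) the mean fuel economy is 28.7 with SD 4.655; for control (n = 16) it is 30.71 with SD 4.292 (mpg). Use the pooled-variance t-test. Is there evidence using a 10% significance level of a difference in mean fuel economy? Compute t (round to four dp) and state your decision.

Let group 1 = treatment, group 2 = control. H0: μ_1 = μ_2; H1: μ_1 ≠ μ_2 (two-sample pooled-variance t-test, two-sided).
s_p² = [(21−1)·4.655² + (16−1)·4.292²]/(21+16−2) = 20.2771
t = (28.7 − 30.71)/√[20.2771·(1/21 + 1/16)] = -1.3451
df = n₁ + n₂ − 2 = 35
Two-sided p-value ≈ 0.187
Since p ≈ 0.187 > α = 0.1, fail to reject H0; the data do not provide sufficient evidence against H0.

t = -1.3451; fail to reject H0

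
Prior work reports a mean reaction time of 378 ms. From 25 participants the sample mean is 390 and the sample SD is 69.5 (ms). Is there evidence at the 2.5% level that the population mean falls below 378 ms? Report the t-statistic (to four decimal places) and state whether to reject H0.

t = 0.8633; fail to reject H0

H0: μ = 378; H1: μ < 378 (one-sample t-test, left-tailed).
t = (x̄ − μ₀)/(s/√n) = (390 − 378)/(69.5/√25) = 0.8633
df = n − 1 = 24
p-value = P(T ≤ 0.8633) ≈ 0.8017
Since p ≈ 0.8017 > α = 0.025, fail to reject H0; the data do not provide sufficient evidence against H0.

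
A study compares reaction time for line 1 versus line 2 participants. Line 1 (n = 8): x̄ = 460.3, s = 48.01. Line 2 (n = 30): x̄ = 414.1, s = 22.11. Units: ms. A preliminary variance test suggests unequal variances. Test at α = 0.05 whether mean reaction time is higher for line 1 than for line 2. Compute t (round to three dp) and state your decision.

Let group 1 = line 1, group 2 = line 2. H0: μ_1 = μ_2; H1: μ_1 > μ_2 (Welch's two-sample t-test, right-tailed).
t = (x̄_1 − x̄_2)/√(s_1²/n_1 + s_2²/n_2) = (460.3 − 414.1)/√(48.01²/8 + 22.11²/30) = 2.648
Welch–Satterthwaite df ≈ 7.81
p-value = P(T ≥ 2.648) ≈ 0.0150
Since p ≈ 0.0150 < α = 0.05, reject H0; the evidence is statistically significant.

t = 2.648; reject H0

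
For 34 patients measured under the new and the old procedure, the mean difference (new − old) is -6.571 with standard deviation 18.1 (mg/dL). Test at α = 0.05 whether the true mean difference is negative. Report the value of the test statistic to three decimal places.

-2.117

H0: μ_d = 0; H1: μ_d < 0 (paired t-test on the differences, left-tailed).
t = d̄/(s_d/√n) = -6.571/(18.1/√34) = -2.117
df = n − 1 = 33
p-value = P(T ≤ -2.117) ≈ 0.021
Since p ≈ 0.021 < α = 0.05, reject H0; the evidence is statistically significant.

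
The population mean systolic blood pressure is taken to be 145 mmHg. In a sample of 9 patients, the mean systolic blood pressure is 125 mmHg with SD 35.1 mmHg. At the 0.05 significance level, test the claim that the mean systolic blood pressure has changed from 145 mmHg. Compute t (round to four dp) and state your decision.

t = -1.7094; fail to reject H0

H0: μ = 145; H1: μ ≠ 145 (one-sample t-test, two-sided).
t = (x̄ − μ₀)/(s/√n) = (125 − 145)/(35.1/√9) = -1.7094
df = n − 1 = 8
Two-sided p-value ≈ 0.1257
Since p ≈ 0.1257 > α = 0.05, fail to reject H0; the data do not provide sufficient evidence against H0.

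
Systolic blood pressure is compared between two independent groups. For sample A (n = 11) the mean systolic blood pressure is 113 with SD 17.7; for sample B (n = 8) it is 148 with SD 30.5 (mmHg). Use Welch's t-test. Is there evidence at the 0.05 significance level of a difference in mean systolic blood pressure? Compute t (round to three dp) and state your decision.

t = -2.909; reject H0

Let group 1 = sample A, group 2 = sample B. H0: μ_1 = μ_2; H1: μ_1 ≠ μ_2 (Welch's two-sample t-test, two-sided).
t = (x̄_1 − x̄_2)/√(s_1²/n_1 + s_2²/n_2) = (113 − 148)/√(17.7²/11 + 30.5²/8) = -2.909
Welch–Satterthwaite df ≈ 10.41
Two-sided p-value ≈ 0.0150
Since p ≈ 0.0150 < α = 0.05, reject H0; the evidence is statistically significant.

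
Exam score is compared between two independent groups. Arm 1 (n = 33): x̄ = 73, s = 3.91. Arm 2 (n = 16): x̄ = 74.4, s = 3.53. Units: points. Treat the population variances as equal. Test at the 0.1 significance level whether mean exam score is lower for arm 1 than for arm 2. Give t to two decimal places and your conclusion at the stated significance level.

t = -1.21; fail to reject H0

Let group 1 = arm 1, group 2 = arm 2. H0: μ_1 = μ_2; H1: μ_1 < μ_2 (two-sample pooled-variance t-test, left-tailed).
s_p² = [(33−1)·3.91² + (16−1)·3.53²]/(33+16−2) = 14.3858
t = (73 − 74.4)/√[14.3858·(1/33 + 1/16)] = -1.21
df = n₁ + n₂ − 2 = 47
p-value = P(T ≤ -1.21) ≈ 0.116
Since p ≈ 0.116 > α = 0.1, fail to reject H0; the data do not provide sufficient evidence against H0.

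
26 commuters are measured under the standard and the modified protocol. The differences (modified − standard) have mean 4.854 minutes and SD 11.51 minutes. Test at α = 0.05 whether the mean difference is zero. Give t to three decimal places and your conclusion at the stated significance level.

t = 2.150; reject H0

H0: μ_d = 0; H1: μ_d ≠ 0 (paired t-test on the differences, two-sided).
t = d̄/(s_d/√n) = 4.854/(11.51/√26) = 2.150
df = n − 1 = 25
Two-sided p-value ≈ 0.041
Since p ≈ 0.041 < α = 0.05, reject H0; the evidence is statistically significant.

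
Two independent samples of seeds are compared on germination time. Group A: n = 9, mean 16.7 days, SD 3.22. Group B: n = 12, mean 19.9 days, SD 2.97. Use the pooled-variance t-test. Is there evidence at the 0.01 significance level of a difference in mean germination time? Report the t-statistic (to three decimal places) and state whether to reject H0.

Let group 1 = group A, group 2 = group B. H0: μ_1 = μ_2; H1: μ_1 ≠ μ_2 (two-sample pooled-variance t-test, two-sided).
s_p² = [(9−1)·3.22² + (12−1)·2.97²]/(9+12−2) = 9.47248
t = (16.7 − 19.9)/√[9.47248·(1/9 + 1/12)] = -2.358
df = n₁ + n₂ − 2 = 19
Two-sided p-value ≈ 0.0293
Since p ≈ 0.0293 > α = 0.01, fail to reject H0; the evidence is not statistically significant.

t = -2.358; fail to reject H0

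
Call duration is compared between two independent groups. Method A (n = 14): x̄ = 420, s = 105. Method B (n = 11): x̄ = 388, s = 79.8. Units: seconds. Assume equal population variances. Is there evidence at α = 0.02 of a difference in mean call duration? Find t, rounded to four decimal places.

Let group 1 = method A, group 2 = method B. H0: μ_1 = μ_2; H1: μ_1 ≠ μ_2 (two-sample pooled-variance t-test, two-sided).
s_p² = [(14−1)·105² + (11−1)·79.8²]/(14+11−2) = 9000.23
t = (420 − 388)/√[9000.23·(1/14 + 1/11)] = 0.8372
df = n₁ + n₂ − 2 = 23
Two-sided p-value ≈ 0.4111
Since p ≈ 0.4111 > α = 0.02, fail to reject H0; the data do not provide sufficient evidence against H0.

0.8372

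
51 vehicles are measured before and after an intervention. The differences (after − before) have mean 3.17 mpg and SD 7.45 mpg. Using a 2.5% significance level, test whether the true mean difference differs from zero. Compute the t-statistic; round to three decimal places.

H0: μ_d = 0; H1: μ_d ≠ 0 (paired t-test on the differences, two-sided).
t = d̄/(s_d/√n) = 3.17/(7.45/√51) = 3.039
df = n − 1 = 50
Two-sided p-value ≈ 0.0038
Since p ≈ 0.0038 < α = 0.025, reject H0; the evidence is statistically significant.

3.039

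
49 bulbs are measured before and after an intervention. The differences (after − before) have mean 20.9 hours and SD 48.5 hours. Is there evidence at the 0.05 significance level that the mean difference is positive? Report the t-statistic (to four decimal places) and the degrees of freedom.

t = 3.0165, df = 48

H0: μ_d = 0; H1: μ_d > 0 (paired t-test on the differences, right-tailed).
t = d̄/(s_d/√n) = 20.9/(48.5/√49) = 3.0165
df = n − 1 = 48
p-value = P(T ≥ 3.0165) ≈ 0.002
Since p ≈ 0.002 < α = 0.05, reject H0; the data support H1.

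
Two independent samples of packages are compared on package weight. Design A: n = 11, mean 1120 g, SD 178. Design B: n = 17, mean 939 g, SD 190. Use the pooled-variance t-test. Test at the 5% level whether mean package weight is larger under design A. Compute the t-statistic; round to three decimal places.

2.522

Let group 1 = design A, group 2 = design B. H0: μ_1 = μ_2; H1: μ_1 > μ_2 (two-sample pooled-variance t-test, right-tailed).
s_p² = [(11−1)·178² + (17−1)·190²]/(11+17−2) = 34401.5
t = (1120 − 939)/√[34401.5·(1/11 + 1/17)] = 2.522
df = n₁ + n₂ − 2 = 26
p-value = P(T ≥ 2.522) ≈ 0.009
Since p ≈ 0.009 < α = 0.05, reject H0; the data support H1.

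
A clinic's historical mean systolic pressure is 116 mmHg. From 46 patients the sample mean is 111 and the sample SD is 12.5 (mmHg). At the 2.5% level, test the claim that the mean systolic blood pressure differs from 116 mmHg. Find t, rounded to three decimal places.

H0: μ = 116; H1: μ ≠ 116 (one-sample t-test, two-sided).
t = (x̄ − μ₀)/(s/√n) = (111 − 116)/(12.5/√46) = -2.713
df = n − 1 = 45
Two-sided p-value ≈ 0.0094
Since p ≈ 0.0094 < α = 0.025, reject H0; the evidence is statistically significant.

-2.713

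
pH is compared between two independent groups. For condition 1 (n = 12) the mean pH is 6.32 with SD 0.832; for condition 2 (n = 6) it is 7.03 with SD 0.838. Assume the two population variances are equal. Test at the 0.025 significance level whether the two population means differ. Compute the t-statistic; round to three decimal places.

-1.703

Let group 1 = condition 1, group 2 = condition 2. H0: μ_1 = μ_2; H1: μ_1 ≠ μ_2 (two-sample pooled-variance t-test, two-sided).
s_p² = [(12−1)·0.832² + (6−1)·0.838²]/(12+6−2) = 0.695355
t = (6.32 − 7.03)/√[0.695355·(1/12 + 1/6)] = -1.703
df = n₁ + n₂ − 2 = 16
Two-sided p-value ≈ 0.1079
Since p ≈ 0.1079 > α = 0.025, fail to reject H0; the data do not provide sufficient evidence against H0.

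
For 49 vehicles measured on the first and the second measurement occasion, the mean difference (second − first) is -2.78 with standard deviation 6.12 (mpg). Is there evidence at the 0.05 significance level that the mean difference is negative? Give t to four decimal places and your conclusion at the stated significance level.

H0: μ_d = 0; H1: μ_d < 0 (paired t-test on the differences, left-tailed).
t = d̄/(s_d/√n) = -2.78/(6.12/√49) = -3.1797
df = n − 1 = 48
p-value = P(T ≤ -3.1797) ≈ 0.0013
Since p ≈ 0.0013 < α = 0.05, reject H0; the data support H1.

t = -3.1797; reject H0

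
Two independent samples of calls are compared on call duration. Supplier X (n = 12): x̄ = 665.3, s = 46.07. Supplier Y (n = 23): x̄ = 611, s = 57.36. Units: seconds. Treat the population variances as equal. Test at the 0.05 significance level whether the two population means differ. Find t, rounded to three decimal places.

2.831

Let group 1 = supplier X, group 2 = supplier Y. H0: μ_1 = μ_2; H1: μ_1 ≠ μ_2 (two-sample pooled-variance t-test, two-sided).
s_p² = [(12−1)·46.07² + (23−1)·57.36²]/(12+23−2) = 2900.93
t = (665.3 − 611)/√[2900.93·(1/12 + 1/23)] = 2.831
df = n₁ + n₂ − 2 = 33
Two-sided p-value ≈ 0.008
Since p ≈ 0.008 < α = 0.05, reject H0; the evidence is statistically significant.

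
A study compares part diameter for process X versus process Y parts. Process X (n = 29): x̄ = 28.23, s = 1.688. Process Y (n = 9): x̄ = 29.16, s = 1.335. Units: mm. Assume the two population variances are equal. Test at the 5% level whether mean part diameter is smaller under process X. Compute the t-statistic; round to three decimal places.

-1.508

Let group 1 = process X, group 2 = process Y. H0: μ_1 = μ_2; H1: μ_1 < μ_2 (two-sample pooled-variance t-test, left-tailed).
s_p² = [(29−1)·1.688² + (9−1)·1.335²]/(29+9−2) = 2.61221
t = (28.23 − 29.16)/√[2.61221·(1/29 + 1/9)] = -1.508
df = n₁ + n₂ − 2 = 36
p-value = P(T ≤ -1.508) ≈ 0.0701
Since p ≈ 0.0701 > α = 0.05, fail to reject H0; the evidence is not statistically significant.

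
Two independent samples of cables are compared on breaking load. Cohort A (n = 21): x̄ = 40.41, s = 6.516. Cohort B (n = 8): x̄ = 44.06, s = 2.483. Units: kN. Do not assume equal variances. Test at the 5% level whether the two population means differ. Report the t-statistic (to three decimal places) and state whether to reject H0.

t = -2.184; reject H0

Let group 1 = cohort A, group 2 = cohort B. H0: μ_1 = μ_2; H1: μ_1 ≠ μ_2 (Welch's two-sample t-test, two-sided).
t = (x̄_1 − x̄_2)/√(s_1²/n_1 + s_2²/n_2) = (40.41 − 44.06)/√(6.516²/21 + 2.483²/8) = -2.184
Welch–Satterthwaite df ≈ 26.96
Two-sided p-value ≈ 0.0378
Since p ≈ 0.0378 < α = 0.05, reject H0; the evidence is statistically significant.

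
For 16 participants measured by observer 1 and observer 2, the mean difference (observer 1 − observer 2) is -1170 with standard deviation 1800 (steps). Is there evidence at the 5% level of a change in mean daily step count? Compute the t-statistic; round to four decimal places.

H0: μ_d = 0; H1: μ_d ≠ 0 (paired t-test on the differences, two-sided).
t = d̄/(s_d/√n) = -1170/(1800/√16) = -2.6000
df = n − 1 = 15
Two-sided p-value ≈ 0.020
Since p ≈ 0.020 < α = 0.05, reject H0; the data support H1.

-2.6000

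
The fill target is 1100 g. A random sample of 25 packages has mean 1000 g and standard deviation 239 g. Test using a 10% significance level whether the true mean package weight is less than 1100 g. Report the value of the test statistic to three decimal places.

-2.092

H0: μ = 1100; H1: μ < 1100 (one-sample t-test, left-tailed).
t = (x̄ − μ₀)/(s/√n) = (1000 − 1100)/(239/√25) = -2.092
df = n − 1 = 24
p-value = P(T ≤ -2.092) ≈ 0.024
Since p ≈ 0.024 < α = 0.1, reject H0; the evidence is statistically significant.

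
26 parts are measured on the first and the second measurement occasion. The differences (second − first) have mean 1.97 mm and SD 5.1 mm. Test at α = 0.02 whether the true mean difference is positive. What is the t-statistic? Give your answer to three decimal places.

1.970

H0: μ_d = 0; H1: μ_d > 0 (paired t-test on the differences, right-tailed).
t = d̄/(s_d/√n) = 1.97/(5.1/√26) = 1.970
df = n − 1 = 25
p-value = P(T ≥ 1.970) ≈ 0.0300
Since p ≈ 0.0300 > α = 0.02, fail to reject H0; the evidence is not statistically significant.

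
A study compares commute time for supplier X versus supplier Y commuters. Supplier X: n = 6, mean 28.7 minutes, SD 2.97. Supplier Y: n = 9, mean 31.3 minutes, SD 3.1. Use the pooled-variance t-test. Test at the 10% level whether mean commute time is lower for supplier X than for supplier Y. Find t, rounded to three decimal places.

-1.617

Let group 1 = supplier X, group 2 = supplier Y. H0: μ_1 = μ_2; H1: μ_1 < μ_2 (two-sample pooled-variance t-test, left-tailed).
s_p² = [(6−1)·2.97² + (9−1)·3.1²]/(6+9−2) = 9.3065
t = (28.7 − 31.3)/√[9.3065·(1/6 + 1/9)] = -1.617
df = n₁ + n₂ − 2 = 13
p-value = P(T ≤ -1.617) ≈ 0.0649
Since p ≈ 0.0649 < α = 0.1, reject H0; the evidence is statistically significant.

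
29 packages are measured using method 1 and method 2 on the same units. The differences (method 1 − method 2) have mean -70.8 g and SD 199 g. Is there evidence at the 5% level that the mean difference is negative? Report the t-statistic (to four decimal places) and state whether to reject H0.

t = -1.9159; reject H0

H0: μ_d = 0; H1: μ_d < 0 (paired t-test on the differences, left-tailed).
t = d̄/(s_d/√n) = -70.8/(199/√29) = -1.9159
df = n − 1 = 28
p-value = P(T ≤ -1.9159) ≈ 0.033
Since p ≈ 0.033 < α = 0.05, reject H0; the data support H1.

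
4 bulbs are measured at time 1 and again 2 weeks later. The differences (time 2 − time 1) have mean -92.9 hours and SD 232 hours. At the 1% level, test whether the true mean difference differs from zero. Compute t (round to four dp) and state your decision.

t = -0.8009; fail to reject H0

H0: μ_d = 0; H1: μ_d ≠ 0 (paired t-test on the differences, two-sided).
t = d̄/(s_d/√n) = -92.9/(232/√4) = -0.8009
df = n − 1 = 3
Two-sided p-value ≈ 0.4818
Since p ≈ 0.4818 > α = 0.01, fail to reject H0; the data do not provide sufficient evidence against H0.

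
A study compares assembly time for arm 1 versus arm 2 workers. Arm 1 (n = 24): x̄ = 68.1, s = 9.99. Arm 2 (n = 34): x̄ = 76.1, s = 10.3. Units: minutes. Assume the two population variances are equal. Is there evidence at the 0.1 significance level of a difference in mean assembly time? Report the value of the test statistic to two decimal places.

Let group 1 = arm 1, group 2 = arm 2. H0: μ_1 = μ_2; H1: μ_1 ≠ μ_2 (two-sample pooled-variance t-test, two-sided).
s_p² = [(24−1)·9.99² + (34−1)·10.3²]/(24+34−2) = 103.507
t = (68.1 − 76.1)/√[103.507·(1/24 + 1/34)] = -2.95
df = n₁ + n₂ − 2 = 56
Two-sided p-value ≈ 0.0046
Since p ≈ 0.0046 < α = 0.1, reject H0; the data support H1.

-2.95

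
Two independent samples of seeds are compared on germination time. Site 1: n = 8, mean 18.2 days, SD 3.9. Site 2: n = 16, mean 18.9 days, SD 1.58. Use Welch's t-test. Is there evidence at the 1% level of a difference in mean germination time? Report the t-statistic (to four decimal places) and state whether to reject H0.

t = -0.4880; fail to reject H0

Let group 1 = site 1, group 2 = site 2. H0: μ_1 = μ_2; H1: μ_1 ≠ μ_2 (Welch's two-sample t-test, two-sided).
t = (x̄_1 − x̄_2)/√(s_1²/n_1 + s_2²/n_2) = (18.2 − 18.9)/√(3.9²/8 + 1.58²/16) = -0.4880
Welch–Satterthwaite df ≈ 8.17
Two-sided p-value ≈ 0.6384
Since p ≈ 0.6384 > α = 0.01, fail to reject H0; the data do not provide sufficient evidence against H0.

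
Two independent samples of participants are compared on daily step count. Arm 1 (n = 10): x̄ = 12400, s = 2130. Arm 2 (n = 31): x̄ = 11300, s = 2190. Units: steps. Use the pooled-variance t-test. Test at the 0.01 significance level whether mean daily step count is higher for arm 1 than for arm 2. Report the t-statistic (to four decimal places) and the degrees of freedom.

Let group 1 = arm 1, group 2 = arm 2. H0: μ_1 = μ_2; H1: μ_1 > μ_2 (two-sample pooled-variance t-test, right-tailed).
s_p² = [(10−1)·2130² + (31−1)·2190²]/(10+31−2) = 4736280
t = (12400 − 11300)/√[4736280·(1/10 + 1/31)] = 1.3898
df = n₁ + n₂ − 2 = 39
p-value = P(T ≥ 1.3898) ≈ 0.0862
Since p ≈ 0.0862 > α = 0.01, fail to reject H0; the data do not provide sufficient evidence against H0.

t = 1.3898, df = 39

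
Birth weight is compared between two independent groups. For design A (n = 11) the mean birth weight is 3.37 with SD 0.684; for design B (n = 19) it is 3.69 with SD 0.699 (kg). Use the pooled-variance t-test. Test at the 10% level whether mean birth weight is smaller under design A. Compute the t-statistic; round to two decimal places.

-1.22

Let group 1 = design A, group 2 = design B. H0: μ_1 = μ_2; H1: μ_1 < μ_2 (two-sample pooled-variance t-test, left-tailed).
s_p² = [(11−1)·0.684² + (19−1)·0.699²]/(11+19−2) = 0.481192
t = (3.37 − 3.69)/√[0.481192·(1/11 + 1/19)] = -1.22
df = n₁ + n₂ − 2 = 28
p-value = P(T ≤ -1.22) ≈ 0.1168
Since p ≈ 0.1168 > α = 0.1, fail to reject H0; the data do not provide sufficient evidence against H0.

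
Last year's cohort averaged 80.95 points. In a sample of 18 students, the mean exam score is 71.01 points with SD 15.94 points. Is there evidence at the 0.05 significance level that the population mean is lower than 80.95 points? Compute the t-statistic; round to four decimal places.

H0: μ = 80.95; H1: μ < 80.95 (one-sample t-test, left-tailed).
t = (x̄ − μ₀)/(s/√n) = (71.01 − 80.95)/(15.94/√18) = -2.6457
df = n − 1 = 17
p-value = P(T ≤ -2.6457) ≈ 0.008
Since p ≈ 0.008 < α = 0.05, reject H0; the evidence is statistically significant.

-2.6457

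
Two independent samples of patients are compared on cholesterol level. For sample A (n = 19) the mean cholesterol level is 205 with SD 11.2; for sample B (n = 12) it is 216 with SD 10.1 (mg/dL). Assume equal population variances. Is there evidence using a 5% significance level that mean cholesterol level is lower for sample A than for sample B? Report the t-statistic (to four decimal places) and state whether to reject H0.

t = -2.7632; reject H0

Let group 1 = sample A, group 2 = sample B. H0: μ_1 = μ_2; H1: μ_1 < μ_2 (two-sample pooled-variance t-test, left-tailed).
s_p² = [(19−1)·11.2² + (12−1)·10.1²]/(19+12−2) = 116.553
t = (205 − 216)/√[116.553·(1/19 + 1/12)] = -2.7632
df = n₁ + n₂ − 2 = 29
p-value = P(T ≤ -2.7632) ≈ 0.005
Since p ≈ 0.005 < α = 0.05, reject H0; the data support H1.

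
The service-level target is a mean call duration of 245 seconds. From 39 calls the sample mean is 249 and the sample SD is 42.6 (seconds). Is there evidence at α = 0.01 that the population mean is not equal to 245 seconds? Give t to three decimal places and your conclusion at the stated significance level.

t = 0.586; fail to reject H0

H0: μ = 245; H1: μ ≠ 245 (one-sample t-test, two-sided).
t = (x̄ − μ₀)/(s/√n) = (249 − 245)/(42.6/√39) = 0.586
df = n − 1 = 38
Two-sided p-value ≈ 0.5611
Since p ≈ 0.5611 > α = 0.01, fail to reject H0; the data do not provide sufficient evidence against H0.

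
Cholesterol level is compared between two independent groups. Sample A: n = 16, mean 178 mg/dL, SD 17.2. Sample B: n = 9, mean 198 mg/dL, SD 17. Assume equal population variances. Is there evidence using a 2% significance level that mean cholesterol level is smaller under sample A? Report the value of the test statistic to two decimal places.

Let group 1 = sample A, group 2 = sample B. H0: μ_1 = μ_2; H1: μ_1 < μ_2 (two-sample pooled-variance t-test, left-tailed).
s_p² = [(16−1)·17.2² + (9−1)·17²]/(16+9−2) = 293.461
t = (178 − 198)/√[293.461·(1/16 + 1/9)] = -2.80
df = n₁ + n₂ − 2 = 23
p-value = P(T ≤ -2.80) ≈ 0.005
Since p ≈ 0.005 < α = 0.02, reject H0; the data support H1.

-2.80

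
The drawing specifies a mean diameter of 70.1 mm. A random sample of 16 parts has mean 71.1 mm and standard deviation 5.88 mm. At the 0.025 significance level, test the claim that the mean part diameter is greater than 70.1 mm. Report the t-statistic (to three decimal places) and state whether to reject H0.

t = 0.680; fail to reject H0

H0: μ = 70.1; H1: μ > 70.1 (one-sample t-test, right-tailed).
t = (x̄ − μ₀)/(s/√n) = (71.1 − 70.1)/(5.88/√16) = 0.680
df = n − 1 = 15
p-value = P(T ≥ 0.680) ≈ 0.253
Since p ≈ 0.253 > α = 0.025, fail to reject H0; the evidence is not statistically significant.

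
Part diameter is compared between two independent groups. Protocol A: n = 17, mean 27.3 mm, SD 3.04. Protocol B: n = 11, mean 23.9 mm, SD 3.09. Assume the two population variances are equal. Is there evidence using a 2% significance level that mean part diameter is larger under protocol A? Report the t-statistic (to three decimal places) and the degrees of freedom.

Let group 1 = protocol A, group 2 = protocol B. H0: μ_1 = μ_2; H1: μ_1 > μ_2 (two-sample pooled-variance t-test, right-tailed).
s_p² = [(17−1)·3.04² + (11−1)·3.09²]/(17+11−2) = 9.35948
t = (27.3 − 23.9)/√[9.35948·(1/17 + 1/11)] = 2.872
df = n₁ + n₂ − 2 = 26
p-value = P(T ≥ 2.872) ≈ 0.0040
Since p ≈ 0.0040 < α = 0.02, reject H0; the data support H1.

t = 2.872, df = 26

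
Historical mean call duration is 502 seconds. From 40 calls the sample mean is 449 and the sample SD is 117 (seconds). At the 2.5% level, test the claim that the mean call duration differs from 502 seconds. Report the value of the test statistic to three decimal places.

H0: μ = 502; H1: μ ≠ 502 (one-sample t-test, two-sided).
t = (x̄ − μ₀)/(s/√n) = (449 − 502)/(117/√40) = -2.865
df = n − 1 = 39
Two-sided p-value ≈ 0.007
Since p ≈ 0.007 < α = 0.025, reject H0; the evidence is statistically significant.

-2.865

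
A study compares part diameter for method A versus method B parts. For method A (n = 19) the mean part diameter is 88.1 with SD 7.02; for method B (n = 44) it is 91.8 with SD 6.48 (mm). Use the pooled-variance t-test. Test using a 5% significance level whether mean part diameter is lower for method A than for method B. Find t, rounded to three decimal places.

-2.029

Let group 1 = method A, group 2 = method B. H0: μ_1 = μ_2; H1: μ_1 < μ_2 (two-sample pooled-variance t-test, left-tailed).
s_p² = [(19−1)·7.02² + (44−1)·6.48²]/(19+44−2) = 44.1415
t = (88.1 − 91.8)/√[44.1415·(1/19 + 1/44)] = -2.029
df = n₁ + n₂ − 2 = 61
p-value = P(T ≤ -2.029) ≈ 0.023
Since p ≈ 0.023 < α = 0.05, reject H0; the data support H1.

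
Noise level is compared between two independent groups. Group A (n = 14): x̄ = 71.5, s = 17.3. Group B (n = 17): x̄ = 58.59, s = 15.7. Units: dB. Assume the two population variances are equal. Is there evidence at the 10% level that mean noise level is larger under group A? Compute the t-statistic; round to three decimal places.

Let group 1 = group A, group 2 = group B. H0: μ_1 = μ_2; H1: μ_1 > μ_2 (two-sample pooled-variance t-test, right-tailed).
s_p² = [(14−1)·17.3² + (17−1)·15.7²]/(14+17−2) = 270.159
t = (71.5 − 58.59)/√[270.159·(1/14 + 1/17)] = 2.176
df = n₁ + n₂ − 2 = 29
p-value = P(T ≥ 2.176) ≈ 0.019
Since p ≈ 0.019 < α = 0.1, reject H0; the data support H1.

2.176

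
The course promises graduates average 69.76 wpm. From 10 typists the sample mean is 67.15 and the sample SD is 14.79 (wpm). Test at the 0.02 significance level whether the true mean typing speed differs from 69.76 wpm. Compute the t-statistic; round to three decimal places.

-0.558

H0: μ = 69.76; H1: μ ≠ 69.76 (one-sample t-test, two-sided).
t = (x̄ − μ₀)/(s/√n) = (67.15 − 69.76)/(14.79/√10) = -0.558
df = n − 1 = 9
Two-sided p-value ≈ 0.5904
Since p ≈ 0.5904 > α = 0.02, fail to reject H0; the evidence is not statistically significant.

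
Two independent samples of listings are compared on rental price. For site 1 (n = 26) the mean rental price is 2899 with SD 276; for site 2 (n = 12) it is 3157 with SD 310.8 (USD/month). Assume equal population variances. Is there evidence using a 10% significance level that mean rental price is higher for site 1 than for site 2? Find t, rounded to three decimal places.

-2.575

Let group 1 = site 1, group 2 = site 2. H0: μ_1 = μ_2; H1: μ_1 > μ_2 (two-sample pooled-variance t-test, right-tailed).
s_p² = [(26−1)·276² + (12−1)·310.8²]/(26+12−2) = 82415.6
t = (2899 − 3157)/√[82415.6·(1/26 + 1/12)] = -2.575
df = n₁ + n₂ − 2 = 36
p-value = P(T ≥ -2.575) ≈ 0.9929
Since p ≈ 0.9929 > α = 0.1, fail to reject H0; the data do not provide sufficient evidence against H0.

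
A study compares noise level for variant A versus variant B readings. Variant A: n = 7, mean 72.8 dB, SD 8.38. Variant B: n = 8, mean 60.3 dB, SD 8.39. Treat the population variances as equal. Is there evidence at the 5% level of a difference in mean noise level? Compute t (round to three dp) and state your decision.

t = 2.880; reject H0

Let group 1 = variant A, group 2 = variant B. H0: μ_1 = μ_2; H1: μ_1 ≠ μ_2 (two-sample pooled-variance t-test, two-sided).
s_p² = [(7−1)·8.38² + (8−1)·8.39²]/(7+8−2) = 70.3147
t = (72.8 − 60.3)/√[70.3147·(1/7 + 1/8)] = 2.880
df = n₁ + n₂ − 2 = 13
Two-sided p-value ≈ 0.013
Since p ≈ 0.013 < α = 0.05, reject H0; the evidence is statistically significant.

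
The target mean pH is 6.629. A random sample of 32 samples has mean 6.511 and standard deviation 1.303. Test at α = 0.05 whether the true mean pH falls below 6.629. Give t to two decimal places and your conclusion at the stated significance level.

t = -0.51; fail to reject H0

H0: μ = 6.629; H1: μ < 6.629 (one-sample t-test, left-tailed).
t = (x̄ − μ₀)/(s/√n) = (6.511 − 6.629)/(1.303/√32) = -0.51
df = n − 1 = 31
p-value = P(T ≤ -0.51) ≈ 0.3060
Since p ≈ 0.3060 > α = 0.05, fail to reject H0; the evidence is not statistically significant.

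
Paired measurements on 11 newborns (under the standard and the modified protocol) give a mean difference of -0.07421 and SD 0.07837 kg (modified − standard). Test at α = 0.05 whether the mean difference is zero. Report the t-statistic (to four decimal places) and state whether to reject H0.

H0: μ_d = 0; H1: μ_d ≠ 0 (paired t-test on the differences, two-sided).
t = d̄/(s_d/√n) = -0.07421/(0.07837/√11) = -3.1406
df = n − 1 = 10
Two-sided p-value ≈ 0.0105
Since p ≈ 0.0105 < α = 0.05, reject H0; the evidence is statistically significant.

t = -3.1406; reject H0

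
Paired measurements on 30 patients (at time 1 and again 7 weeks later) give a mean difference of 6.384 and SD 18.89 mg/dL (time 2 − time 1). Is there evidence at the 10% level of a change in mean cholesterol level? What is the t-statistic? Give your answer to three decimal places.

H0: μ_d = 0; H1: μ_d ≠ 0 (paired t-test on the differences, two-sided).
t = d̄/(s_d/√n) = 6.384/(18.89/√30) = 1.851
df = n − 1 = 29
Two-sided p-value ≈ 0.0744
Since p ≈ 0.0744 < α = 0.1, reject H0; the data support H1.

1.851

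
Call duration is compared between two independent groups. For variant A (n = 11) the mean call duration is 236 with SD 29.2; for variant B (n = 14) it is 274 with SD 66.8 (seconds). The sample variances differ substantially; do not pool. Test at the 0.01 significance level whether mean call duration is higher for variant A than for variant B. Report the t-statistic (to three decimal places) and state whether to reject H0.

Let group 1 = variant A, group 2 = variant B. H0: μ_1 = μ_2; H1: μ_1 > μ_2 (Welch's two-sample t-test, right-tailed).
t = (x̄_1 − x̄_2)/√(s_1²/n_1 + s_2²/n_2) = (236 − 274)/√(29.2²/11 + 66.8²/14) = -1.909
Welch–Satterthwaite df ≈ 18.66
p-value = P(T ≥ -1.909) ≈ 0.9641
Since p ≈ 0.9641 > α = 0.01, fail to reject H0; the data do not provide sufficient evidence against H0.

t = -1.909; fail to reject H0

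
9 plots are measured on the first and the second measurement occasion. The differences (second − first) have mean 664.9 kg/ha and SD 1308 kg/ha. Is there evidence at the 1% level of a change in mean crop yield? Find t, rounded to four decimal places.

1.5250

H0: μ_d = 0; H1: μ_d ≠ 0 (paired t-test on the differences, two-sided).
t = d̄/(s_d/√n) = 664.9/(1308/√9) = 1.5250
df = n − 1 = 8
Two-sided p-value ≈ 0.166
Since p ≈ 0.166 > α = 0.01, fail to reject H0; the data do not provide sufficient evidence against H0.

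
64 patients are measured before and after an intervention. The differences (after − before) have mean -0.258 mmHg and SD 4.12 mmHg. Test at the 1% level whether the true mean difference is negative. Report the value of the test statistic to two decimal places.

H0: μ_d = 0; H1: μ_d < 0 (paired t-test on the differences, left-tailed).
t = d̄/(s_d/√n) = -0.258/(4.12/√64) = -0.50
df = n − 1 = 63
p-value = P(T ≤ -0.50) ≈ 0.309
Since p ≈ 0.309 > α = 0.01, fail to reject H0; the evidence is not statistically significant.

-0.50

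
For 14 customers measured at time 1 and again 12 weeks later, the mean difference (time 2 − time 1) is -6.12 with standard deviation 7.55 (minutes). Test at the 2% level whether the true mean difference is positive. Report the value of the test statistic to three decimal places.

-3.033

H0: μ_d = 0; H1: μ_d > 0 (paired t-test on the differences, right-tailed).
t = d̄/(s_d/√n) = -6.12/(7.55/√14) = -3.033
df = n − 1 = 13
p-value = P(T ≥ -3.033) ≈ 0.9952
Since p ≈ 0.9952 > α = 0.02, fail to reject H0; the data do not provide sufficient evidence against H0.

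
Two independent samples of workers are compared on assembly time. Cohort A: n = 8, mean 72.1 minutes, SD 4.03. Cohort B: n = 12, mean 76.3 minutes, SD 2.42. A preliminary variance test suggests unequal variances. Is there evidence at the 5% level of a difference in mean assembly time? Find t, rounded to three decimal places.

-2.647

Let group 1 = cohort A, group 2 = cohort B. H0: μ_1 = μ_2; H1: μ_1 ≠ μ_2 (Welch's two-sample t-test, two-sided).
t = (x̄_1 − x̄_2)/√(s_1²/n_1 + s_2²/n_2) = (72.1 − 76.3)/√(4.03²/8 + 2.42²/12) = -2.647
Welch–Satterthwaite df ≈ 10.39
Two-sided p-value ≈ 0.0237
Since p ≈ 0.0237 < α = 0.05, reject H0; the evidence is statistically significant.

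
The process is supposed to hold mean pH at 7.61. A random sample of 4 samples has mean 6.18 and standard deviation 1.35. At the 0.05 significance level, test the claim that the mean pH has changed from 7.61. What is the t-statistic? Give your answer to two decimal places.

-2.12

H0: μ = 7.61; H1: μ ≠ 7.61 (one-sample t-test, two-sided).
t = (x̄ − μ₀)/(s/√n) = (6.18 − 7.61)/(1.35/√4) = -2.12
df = n − 1 = 3
Two-sided p-value ≈ 0.1244
Since p ≈ 0.1244 > α = 0.05, fail to reject H0; the data do not provide sufficient evidence against H0.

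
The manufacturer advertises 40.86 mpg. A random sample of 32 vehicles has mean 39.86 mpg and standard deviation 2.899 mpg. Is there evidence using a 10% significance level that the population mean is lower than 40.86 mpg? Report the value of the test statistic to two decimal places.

-1.95

H0: μ = 40.86; H1: μ < 40.86 (one-sample t-test, left-tailed).
t = (x̄ − μ₀)/(s/√n) = (39.86 − 40.86)/(2.899/√32) = -1.95
df = n − 1 = 31
p-value = P(T ≤ -1.95) ≈ 0.0301
Since p ≈ 0.0301 < α = 0.1, reject H0; the evidence is statistically significant.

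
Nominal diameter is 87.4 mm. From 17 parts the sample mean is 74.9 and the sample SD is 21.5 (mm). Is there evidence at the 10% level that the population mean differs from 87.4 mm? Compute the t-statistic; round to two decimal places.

-2.40

H0: μ = 87.4; H1: μ ≠ 87.4 (one-sample t-test, two-sided).
t = (x̄ − μ₀)/(s/√n) = (74.9 − 87.4)/(21.5/√17) = -2.40
df = n − 1 = 16
Two-sided p-value ≈ 0.0291
Since p ≈ 0.0291 < α = 0.1, reject H0; the evidence is statistically significant.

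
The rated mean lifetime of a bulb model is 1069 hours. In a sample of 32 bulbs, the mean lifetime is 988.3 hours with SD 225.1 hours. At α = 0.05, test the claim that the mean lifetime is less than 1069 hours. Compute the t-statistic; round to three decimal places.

-2.028

H0: μ = 1069; H1: μ < 1069 (one-sample t-test, left-tailed).
t = (x̄ − μ₀)/(s/√n) = (988.3 − 1069)/(225.1/√32) = -2.028
df = n − 1 = 31
p-value = P(T ≤ -2.028) ≈ 0.0256
Since p ≈ 0.0256 < α = 0.05, reject H0; the data support H1.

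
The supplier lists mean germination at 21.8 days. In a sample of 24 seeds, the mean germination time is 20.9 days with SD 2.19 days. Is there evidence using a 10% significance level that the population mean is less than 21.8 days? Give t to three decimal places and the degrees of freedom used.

H0: μ = 21.8; H1: μ < 21.8 (one-sample t-test, left-tailed).
t = (x̄ − μ₀)/(s/√n) = (20.9 − 21.8)/(2.19/√24) = -2.013
df = n − 1 = 23
p-value = P(T ≤ -2.013) ≈ 0.0280
Since p ≈ 0.0280 < α = 0.1, reject H0; the data support H1.

t = -2.013, df = 23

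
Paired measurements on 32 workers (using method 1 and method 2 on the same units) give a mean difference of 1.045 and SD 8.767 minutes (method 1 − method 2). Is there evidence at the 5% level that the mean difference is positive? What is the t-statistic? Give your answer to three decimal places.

H0: μ_d = 0; H1: μ_d > 0 (paired t-test on the differences, right-tailed).
t = d̄/(s_d/√n) = 1.045/(8.767/√32) = 0.674
df = n − 1 = 31
p-value = P(T ≥ 0.674) ≈ 0.253
Since p ≈ 0.253 > α = 0.05, fail to reject H0; the evidence is not statistically significant.

0.674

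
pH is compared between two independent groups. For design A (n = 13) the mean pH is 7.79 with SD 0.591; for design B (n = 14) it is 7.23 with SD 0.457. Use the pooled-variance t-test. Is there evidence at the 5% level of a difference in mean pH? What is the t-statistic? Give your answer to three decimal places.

Let group 1 = design A, group 2 = design B. H0: μ_1 = μ_2; H1: μ_1 ≠ μ_2 (two-sample pooled-variance t-test, two-sided).
s_p² = [(13−1)·0.591² + (14−1)·0.457²]/(13+14−2) = 0.276256
t = (7.79 − 7.23)/√[0.276256·(1/13 + 1/14)] = 2.766
df = n₁ + n₂ − 2 = 25
Two-sided p-value ≈ 0.0105
Since p ≈ 0.0105 < α = 0.05, reject H0; the evidence is statistically significant.

2.766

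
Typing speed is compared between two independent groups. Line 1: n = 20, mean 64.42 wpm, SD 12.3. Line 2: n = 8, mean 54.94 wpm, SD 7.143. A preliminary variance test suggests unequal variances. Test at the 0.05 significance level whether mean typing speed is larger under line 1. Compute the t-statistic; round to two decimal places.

2.54

Let group 1 = line 1, group 2 = line 2. H0: μ_1 = μ_2; H1: μ_1 > μ_2 (Welch's two-sample t-test, right-tailed).
t = (x̄_1 − x̄_2)/√(s_1²/n_1 + s_2²/n_2) = (64.42 − 54.94)/√(12.3²/20 + 7.143²/8) = 2.54
Welch–Satterthwaite df ≈ 22.03
p-value = P(T ≥ 2.54) ≈ 0.0093
Since p ≈ 0.0093 < α = 0.05, reject H0; the evidence is statistically significant.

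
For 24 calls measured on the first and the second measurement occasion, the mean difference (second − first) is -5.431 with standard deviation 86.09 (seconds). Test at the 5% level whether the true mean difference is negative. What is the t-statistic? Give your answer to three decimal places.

H0: μ_d = 0; H1: μ_d < 0 (paired t-test on the differences, left-tailed).
t = d̄/(s_d/√n) = -5.431/(86.09/√24) = -0.309
df = n − 1 = 23
p-value = P(T ≤ -0.309) ≈ 0.380
Since p ≈ 0.380 > α = 0.05, fail to reject H0; the evidence is not statistically significant.

-0.309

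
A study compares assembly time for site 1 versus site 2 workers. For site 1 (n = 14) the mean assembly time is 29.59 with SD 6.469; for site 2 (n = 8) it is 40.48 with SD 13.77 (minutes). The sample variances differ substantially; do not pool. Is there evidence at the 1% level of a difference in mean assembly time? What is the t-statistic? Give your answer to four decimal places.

-2.1079

Let group 1 = site 1, group 2 = site 2. H0: μ_1 = μ_2; H1: μ_1 ≠ μ_2 (Welch's two-sample t-test, two-sided).
t = (x̄_1 − x̄_2)/√(s_1²/n_1 + s_2²/n_2) = (29.59 − 40.48)/√(6.469²/14 + 13.77²/8) = -2.1079
Welch–Satterthwaite df ≈ 8.80
Two-sided p-value ≈ 0.065
Since p ≈ 0.065 > α = 0.01, fail to reject H0; the data do not provide sufficient evidence against H0.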